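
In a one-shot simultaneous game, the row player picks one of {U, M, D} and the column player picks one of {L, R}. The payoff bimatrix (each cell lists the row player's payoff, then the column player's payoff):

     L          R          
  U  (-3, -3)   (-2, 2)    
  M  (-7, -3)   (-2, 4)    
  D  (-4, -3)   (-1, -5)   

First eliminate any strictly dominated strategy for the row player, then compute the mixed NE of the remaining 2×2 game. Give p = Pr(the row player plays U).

p = 2/7

The row player's strategy M is strictly dominated by D: -4 > -7 and -1 > -2. Eliminate M.
For the column player to be willing to mix, the column player must be indifferent between L and R, which pins down the row player's mix.
  the column player's payoff to L: p·(-3) + (1−p)·(-3) = -3
  the column player's payoff to R: p·2 + (1−p)·(-5) = 7p - 5
  -3 = 7p - 5  ⇒  -7p = -2  ⇒  p = 2/7.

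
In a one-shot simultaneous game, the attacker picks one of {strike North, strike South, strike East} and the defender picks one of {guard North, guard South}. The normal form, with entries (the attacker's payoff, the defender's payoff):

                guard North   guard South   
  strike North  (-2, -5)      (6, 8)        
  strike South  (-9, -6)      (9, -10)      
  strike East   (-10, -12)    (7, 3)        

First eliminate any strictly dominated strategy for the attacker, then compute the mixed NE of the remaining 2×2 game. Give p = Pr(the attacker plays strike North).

p = 4/17

The attacker's strategy strike East is strictly dominated by strike South: -9 > -10 and 9 > 7. Eliminate strike East.
In a mixed equilibrium the defender is indifferent between guard North and guard South; this condition fixes p.
  the defender's payoff to guard North: p·(-5) + (1−p)·(-6) = p - 6
  the defender's payoff to guard South: p·8 + (1−p)·(-10) = 18p - 10
  p - 6 = 18p - 10  ⇒  -17p = -4  ⇒  p = 4/17.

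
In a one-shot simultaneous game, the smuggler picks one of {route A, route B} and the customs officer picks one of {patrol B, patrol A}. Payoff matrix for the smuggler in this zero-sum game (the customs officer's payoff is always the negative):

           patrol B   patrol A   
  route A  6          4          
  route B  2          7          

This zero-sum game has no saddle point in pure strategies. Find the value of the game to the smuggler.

v = 34/7

In a mixed equilibrium the smuggler is indifferent between route A and route B; this condition fixes q.
  the smuggler's payoff from route A: q·6 + (1−q)·4 = 2q + 4
  the smuggler's payoff from route B: q·2 + (1−q)·7 = -5q + 7
  2q + 4 = -5q + 7  ⇒  7q = 3  ⇒  q = 3/7.
The value is the smuggler's expected payoff against this mix (using route A): (3/7)·6 + (4/7)·4 = 34/7.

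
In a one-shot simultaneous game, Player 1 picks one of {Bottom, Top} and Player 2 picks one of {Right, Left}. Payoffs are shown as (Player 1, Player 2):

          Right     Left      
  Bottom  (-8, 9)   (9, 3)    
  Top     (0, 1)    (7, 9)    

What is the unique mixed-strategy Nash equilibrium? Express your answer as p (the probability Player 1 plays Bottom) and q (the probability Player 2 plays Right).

In a mixed equilibrium Player 2 is indifferent between Right and Left; this condition fixes p.
  Player 2's payoff to Right: p·9 + (1−p)·1 = 8p + 1
  Player 2's payoff to Left: p·3 + (1−p)·9 = -6p + 9
  8p + 1 = -6p + 9  ⇒  14p = 8  ⇒  p = 4/7.
Player 2's mix must leave Player 1 indifferent between Bottom and Top.
  Player 1's expected payoff from Bottom: q·(-8) + (1−q)·9 = -17q + 9
  Player 1's expected payoff from Top: q·0 + (1−q)·7 = -7q + 7
  -17q + 9 = -7q + 7  ⇒  -10q = -2  ⇒  q = 1/5.

p = 4/7, q = 1/5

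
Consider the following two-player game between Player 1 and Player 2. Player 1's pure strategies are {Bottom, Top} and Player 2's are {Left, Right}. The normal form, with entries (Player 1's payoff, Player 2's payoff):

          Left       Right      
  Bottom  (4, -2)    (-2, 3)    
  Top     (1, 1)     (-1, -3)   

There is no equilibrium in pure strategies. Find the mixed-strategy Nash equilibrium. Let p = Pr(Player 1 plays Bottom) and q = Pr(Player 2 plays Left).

p = 4/9, q = 1/4

Player 1's mix must leave Player 2 indifferent between Left and Right.
  Player 2's payoff from Left: p·(-2) + (1−p)·1 = -3p + 1
  Player 2's payoff from Right: p·3 + (1−p)·(-3) = 6p - 3
  -3p + 1 = 6p - 3  ⇒  -9p = -4  ⇒  p = 4/9.
In a mixed equilibrium Player 1 is indifferent between Bottom and Top; this condition fixes q.
  Player 1's payoff from Bottom: q·4 + (1−q)·(-2) = 6q - 2
  Player 1's payoff from Top: q·1 + (1−q)·(-1) = 2q - 1
  6q - 2 = 2q - 1  ⇒  4q = 1  ⇒  q = 1/4.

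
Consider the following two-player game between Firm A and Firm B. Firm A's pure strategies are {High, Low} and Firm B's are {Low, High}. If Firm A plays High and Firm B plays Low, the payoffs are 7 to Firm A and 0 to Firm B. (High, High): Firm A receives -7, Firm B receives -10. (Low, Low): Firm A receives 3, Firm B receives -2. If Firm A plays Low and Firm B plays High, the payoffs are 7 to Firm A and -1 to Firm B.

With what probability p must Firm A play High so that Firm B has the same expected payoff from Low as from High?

Firm B's indifference between Low and High determines Firm A's mixing probability p:
  Firm B's expected payoff from Low: p·0 + (1−p)·(-2) = 2p - 2
  Firm B's expected payoff from High: p·(-10) + (1−p)·(-1) = -9p - 1
  2p - 2 = -9p - 1  ⇒  11p = 1  ⇒  p = 1/11.

p = 1/11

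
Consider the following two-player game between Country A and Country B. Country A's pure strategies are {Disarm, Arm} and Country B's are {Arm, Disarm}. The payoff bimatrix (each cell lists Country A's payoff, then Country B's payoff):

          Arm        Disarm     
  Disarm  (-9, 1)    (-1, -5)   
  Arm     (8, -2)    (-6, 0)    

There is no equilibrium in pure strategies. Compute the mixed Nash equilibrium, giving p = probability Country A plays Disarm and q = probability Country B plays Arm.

Set Country B's expected payoff from Arm equal to that from Disarm:
  Country B's expected payoff from Arm: p·1 + (1−p)·(-2) = 3p - 2
  Country B's expected payoff from Disarm: p·(-5) + (1−p)·0 = -5p
  3p - 2 = -5p  ⇒  8p = 2  ⇒  p = 1/4.
For Country A to be willing to mix, Country A must be indifferent between Disarm and Arm, which pins down Country B's mix.
  Country A's expected payoff from Disarm: q·(-9) + (1−q)·(-1) = -8q - 1
  Country A's expected payoff from Arm: q·8 + (1−q)·(-6) = 14q - 6
  -8q - 1 = 14q - 6  ⇒  -22q = -5  ⇒  q = 5/22.

p = 1/4, q = 5/22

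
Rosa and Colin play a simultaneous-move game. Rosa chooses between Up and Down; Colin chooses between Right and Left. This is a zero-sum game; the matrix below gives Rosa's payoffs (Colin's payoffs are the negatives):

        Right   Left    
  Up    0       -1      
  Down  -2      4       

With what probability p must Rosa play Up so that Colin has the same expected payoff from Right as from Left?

p = 6/7

Set Colin's expected payoff from Right equal to that from Left:
  Colin's payoff from Right: p·0 + (1−p)·2 = -2p + 2
  Colin's payoff from Left: p·1 + (1−p)·(-4) = 5p - 4
  -2p + 2 = 5p - 4  ⇒  -7p = -6  ⇒  p = 6/7.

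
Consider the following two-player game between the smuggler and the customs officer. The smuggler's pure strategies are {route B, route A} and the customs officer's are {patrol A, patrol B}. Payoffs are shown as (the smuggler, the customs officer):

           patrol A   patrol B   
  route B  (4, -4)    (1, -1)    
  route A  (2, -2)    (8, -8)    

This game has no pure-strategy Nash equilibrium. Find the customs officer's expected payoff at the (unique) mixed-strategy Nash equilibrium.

-10/3

For the customs officer to be willing to mix, the customs officer must be indifferent between patrol A and patrol B, which pins down the smuggler's mix.
  the customs officer's payoff from patrol A: p·(-4) + (1−p)·(-2) = -2p - 2
  the customs officer's payoff from patrol B: p·(-1) + (1−p)·(-8) = 7p - 8
  -2p - 2 = 7p - 8  ⇒  -9p = -6  ⇒  p = 2/3.
At equilibrium the customs officer is indifferent across columns, so the customs officer's payoff equals the payoff from patrol A: (2/3)·(-4) + (1/3)·(-2) = -10/3.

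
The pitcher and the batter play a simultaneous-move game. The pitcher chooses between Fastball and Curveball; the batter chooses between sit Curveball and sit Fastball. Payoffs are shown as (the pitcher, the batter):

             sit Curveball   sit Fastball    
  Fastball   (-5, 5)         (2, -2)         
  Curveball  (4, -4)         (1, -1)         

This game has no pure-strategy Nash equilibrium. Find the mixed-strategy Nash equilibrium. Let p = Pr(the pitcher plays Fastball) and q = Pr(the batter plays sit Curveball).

p = 3/10, q = 1/10

Set the batter's expected payoff from sit Curveball equal to that from sit Fastball:
  the batter's expected payoff from sit Curveball: p·5 + (1−p)·(-4) = 9p - 4
  the batter's expected payoff from sit Fastball: p·(-2) + (1−p)·(-1) = -p - 1
  9p - 4 = -p - 1  ⇒  10p = 3  ⇒  p = 3/10.
In a mixed equilibrium the pitcher is indifferent between Fastball and Curveball; this condition fixes q.
  the pitcher's payoff from Fastball: q·(-5) + (1−q)·2 = -7q + 2
  the pitcher's payoff from Curveball: q·4 + (1−q)·1 = 3q + 1
  -7q + 2 = 3q + 1  ⇒  -10q = -1  ⇒  q = 1/10.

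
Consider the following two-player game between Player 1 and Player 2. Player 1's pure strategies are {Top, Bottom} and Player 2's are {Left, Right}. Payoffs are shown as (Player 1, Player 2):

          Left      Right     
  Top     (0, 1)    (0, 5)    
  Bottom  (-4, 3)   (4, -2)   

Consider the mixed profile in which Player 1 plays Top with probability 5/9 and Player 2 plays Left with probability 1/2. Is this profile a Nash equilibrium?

Yes

Check Player 2's indifference given Player 1's mix p = 5/9:
  payoff from Left = 17/9; payoff from Right = 17/9 — equal.
Check Player 1's indifference given Player 2's mix q = 1/2:
  payoff from Top = 0; payoff from Bottom = 0 — equal.
Both players are indifferent, so neither can profitably deviate.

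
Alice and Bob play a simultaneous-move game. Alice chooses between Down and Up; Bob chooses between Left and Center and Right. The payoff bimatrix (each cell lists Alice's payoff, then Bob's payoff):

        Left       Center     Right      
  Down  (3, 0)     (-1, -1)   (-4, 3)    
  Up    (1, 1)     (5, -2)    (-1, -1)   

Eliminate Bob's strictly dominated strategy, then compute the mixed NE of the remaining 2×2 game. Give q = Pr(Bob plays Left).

q = 3/5

Bob's strategy Center is strictly dominated by Left: 0 > -1 and 1 > -2. Eliminate Center.
Bob's mix must leave Alice indifferent between Down and Up.
  Alice's payoff from Down: q·3 + (1−q)·(-4) = 7q - 4
  Alice's payoff from Up: q·1 + (1−q)·(-1) = 2q - 1
  7q - 4 = 2q - 1  ⇒  5q = 3  ⇒  q = 3/5.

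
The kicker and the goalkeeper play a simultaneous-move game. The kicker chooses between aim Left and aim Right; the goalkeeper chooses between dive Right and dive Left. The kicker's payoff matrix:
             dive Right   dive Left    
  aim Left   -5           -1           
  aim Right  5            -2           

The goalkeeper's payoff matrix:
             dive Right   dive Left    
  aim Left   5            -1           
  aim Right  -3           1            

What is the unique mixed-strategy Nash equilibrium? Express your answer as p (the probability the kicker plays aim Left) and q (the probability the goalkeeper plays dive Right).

p = 2/5, q = 1/11

In a mixed equilibrium the goalkeeper is indifferent between dive Right and dive Left; this condition fixes p.
  the goalkeeper's expected payoff from dive Right: p·5 + (1−p)·(-3) = 8p - 3
  the goalkeeper's expected payoff from dive Left: p·(-1) + (1−p)·1 = -2p + 1
  8p - 3 = -2p + 1  ⇒  10p = 4  ⇒  p = 2/5.
In a mixed equilibrium the kicker is indifferent between aim Left and aim Right; this condition fixes q.
  the kicker's payoff from aim Left: q·(-5) + (1−q)·(-1) = -4q - 1
  the kicker's payoff from aim Right: q·5 + (1−q)·(-2) = 7q - 2
  -4q - 1 = 7q - 2  ⇒  -11q = -1  ⇒  q = 1/11.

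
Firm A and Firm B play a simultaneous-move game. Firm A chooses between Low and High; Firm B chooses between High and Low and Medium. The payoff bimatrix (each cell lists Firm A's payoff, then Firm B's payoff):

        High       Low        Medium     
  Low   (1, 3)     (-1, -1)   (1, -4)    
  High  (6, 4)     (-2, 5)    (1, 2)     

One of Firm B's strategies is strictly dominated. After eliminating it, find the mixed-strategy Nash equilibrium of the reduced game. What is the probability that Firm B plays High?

q = 1/6

Firm B's strategy Medium is strictly dominated by Low: -1 > -4 and 5 > 2. Eliminate Medium.
Firm B's mix must leave Firm A indifferent between Low and High.
  Firm A's expected payoff from Low: q·1 + (1−q)·(-1) = 2q - 1
  Firm A's expected payoff from High: q·6 + (1−q)·(-2) = 8q - 2
  2q - 1 = 8q - 2  ⇒  -6q = -1  ⇒  q = 1/6.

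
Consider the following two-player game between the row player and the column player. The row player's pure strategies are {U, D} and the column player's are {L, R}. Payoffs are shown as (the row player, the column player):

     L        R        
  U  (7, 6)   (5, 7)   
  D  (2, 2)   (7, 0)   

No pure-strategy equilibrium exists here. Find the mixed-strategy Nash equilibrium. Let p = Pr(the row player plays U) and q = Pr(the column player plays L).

The column player's indifference between L and R determines the row player's mixing probability p:
  the column player's payoff from L: p·6 + (1−p)·2 = 4p + 2
  the column player's payoff from R: p·7 + (1−p)·0 = 7p
  4p + 2 = 7p  ⇒  -3p = -2  ⇒  p = 2/3.
Set the row player's expected payoff from U equal to that from D:
  the row player's payoff to U: q·7 + (1−q)·5 = 2q + 5
  the row player's payoff to D: q·2 + (1−q)·7 = -5q + 7
  2q + 5 = -5q + 7  ⇒  7q = 2  ⇒  q = 2/7.

p = 2/3, q = 2/7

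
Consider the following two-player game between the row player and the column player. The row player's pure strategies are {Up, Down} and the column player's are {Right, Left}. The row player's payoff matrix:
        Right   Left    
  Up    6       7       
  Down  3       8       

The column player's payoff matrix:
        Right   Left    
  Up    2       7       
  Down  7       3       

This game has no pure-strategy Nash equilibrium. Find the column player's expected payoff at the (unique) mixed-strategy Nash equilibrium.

Set the column player's expected payoff from Right equal to that from Left:
  the column player's expected payoff from Right: p·2 + (1−p)·7 = -5p + 7
  the column player's expected payoff from Left: p·7 + (1−p)·3 = 4p + 3
  -5p + 7 = 4p + 3  ⇒  -9p = -4  ⇒  p = 4/9.
At equilibrium the column player is indifferent across columns, so the column player's payoff equals the payoff from Right: (4/9)·2 + (5/9)·7 = 43/9.

43/9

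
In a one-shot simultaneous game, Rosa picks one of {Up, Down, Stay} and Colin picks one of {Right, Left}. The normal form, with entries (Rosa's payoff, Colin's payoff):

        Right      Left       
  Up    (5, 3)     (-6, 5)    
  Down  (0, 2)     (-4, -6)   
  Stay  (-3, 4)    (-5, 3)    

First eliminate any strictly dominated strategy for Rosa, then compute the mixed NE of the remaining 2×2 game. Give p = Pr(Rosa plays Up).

Rosa's strategy Stay is strictly dominated by Down: 0 > -3 and -4 > -5. Eliminate Stay.
In a mixed equilibrium Colin is indifferent between Right and Left; this condition fixes p.
  Colin's expected payoff from Right: p·3 + (1−p)·2 = p + 2
  Colin's expected payoff from Left: p·5 + (1−p)·(-6) = 11p - 6
  p + 2 = 11p - 6  ⇒  -10p = -8  ⇒  p = 4/5.

p = 4/5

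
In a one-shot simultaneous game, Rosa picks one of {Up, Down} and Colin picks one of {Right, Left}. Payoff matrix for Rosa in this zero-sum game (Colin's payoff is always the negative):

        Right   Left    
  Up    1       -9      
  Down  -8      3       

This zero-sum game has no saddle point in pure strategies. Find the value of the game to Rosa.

Colin's mix must leave Rosa indifferent between Up and Down.
  Rosa's payoff from Up: q·1 + (1−q)·(-9) = 10q - 9
  Rosa's payoff from Down: q·(-8) + (1−q)·3 = -11q + 3
  10q - 9 = -11q + 3  ⇒  21q = 12  ⇒  q = 4/7.
The value is Rosa's expected payoff against this mix (using Up): (4/7)·1 + (3/7)·(-9) = -23/7.

v = -23/7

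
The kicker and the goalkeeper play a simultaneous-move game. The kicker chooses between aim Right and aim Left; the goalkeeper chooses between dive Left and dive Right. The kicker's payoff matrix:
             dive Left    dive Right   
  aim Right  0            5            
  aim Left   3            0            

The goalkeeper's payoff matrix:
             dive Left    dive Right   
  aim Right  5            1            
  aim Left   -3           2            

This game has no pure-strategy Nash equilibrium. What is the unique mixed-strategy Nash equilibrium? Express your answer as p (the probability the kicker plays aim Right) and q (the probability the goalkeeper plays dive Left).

The kicker's mix must leave the goalkeeper indifferent between dive Left and dive Right.
  the goalkeeper's payoff from dive Left: p·5 + (1−p)·(-3) = 8p - 3
  the goalkeeper's payoff from dive Right: p·1 + (1−p)·2 = -p + 2
  8p - 3 = -p + 2  ⇒  9p = 5  ⇒  p = 5/9.
The kicker's indifference between aim Right and aim Left determines the goalkeeper's mixing probability q:
  the kicker's payoff to aim Right: q·0 + (1−q)·5 = -5q + 5
  the kicker's payoff to aim Left: q·3 + (1−q)·0 = 3q
  -5q + 5 = 3q  ⇒  -8q = -5  ⇒  q = 5/8.

p = 5/9, q = 5/8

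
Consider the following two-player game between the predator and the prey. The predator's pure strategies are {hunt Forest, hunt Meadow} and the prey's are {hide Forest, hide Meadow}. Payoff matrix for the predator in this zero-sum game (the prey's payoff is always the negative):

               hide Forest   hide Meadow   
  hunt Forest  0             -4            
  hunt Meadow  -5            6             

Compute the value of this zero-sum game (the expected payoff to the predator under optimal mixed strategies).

The predator's indifference between hunt Forest and hunt Meadow determines the prey's mixing probability q:
  the predator's payoff to hunt Forest: q·0 + (1−q)·(-4) = 4q - 4
  the predator's payoff to hunt Meadow: q·(-5) + (1−q)·6 = -11q + 6
  4q - 4 = -11q + 6  ⇒  15q = 10  ⇒  q = 2/3.
The value is the predator's expected payoff against this mix (using hunt Forest): (2/3)·0 + (1/3)·(-4) = -4/3.

v = -4/3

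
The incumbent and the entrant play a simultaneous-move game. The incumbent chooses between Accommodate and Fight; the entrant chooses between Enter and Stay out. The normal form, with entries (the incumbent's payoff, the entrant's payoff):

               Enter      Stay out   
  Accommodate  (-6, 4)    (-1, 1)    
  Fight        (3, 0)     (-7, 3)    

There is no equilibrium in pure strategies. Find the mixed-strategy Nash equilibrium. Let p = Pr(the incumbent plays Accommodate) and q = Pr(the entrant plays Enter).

p = 1/2, q = 2/5

Set the entrant's expected payoff from Enter equal to that from Stay out:
  the entrant's payoff from Enter: p·4 + (1−p)·0 = 4p
  the entrant's payoff from Stay out: p·1 + (1−p)·3 = -2p + 3
  4p = -2p + 3  ⇒  6p = 3  ⇒  p = 1/2.
The incumbent's indifference between Accommodate and Fight determines the entrant's mixing probability q:
  the incumbent's expected payoff from Accommodate: q·(-6) + (1−q)·(-1) = -5q - 1
  the incumbent's expected payoff from Fight: q·3 + (1−q)·(-7) = 10q - 7
  -5q - 1 = 10q - 7  ⇒  -15q = -6  ⇒  q = 2/5.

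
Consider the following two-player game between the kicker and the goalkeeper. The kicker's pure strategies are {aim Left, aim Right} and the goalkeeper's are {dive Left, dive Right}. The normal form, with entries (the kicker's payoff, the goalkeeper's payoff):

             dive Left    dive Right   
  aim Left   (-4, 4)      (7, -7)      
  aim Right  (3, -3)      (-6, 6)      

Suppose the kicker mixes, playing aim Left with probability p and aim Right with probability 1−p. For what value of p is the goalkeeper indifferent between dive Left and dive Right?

Set the goalkeeper's expected payoff from dive Left equal to that from dive Right:
  the goalkeeper's payoff from dive Left: p·4 + (1−p)·(-3) = 7p - 3
  the goalkeeper's payoff from dive Right: p·(-7) + (1−p)·6 = -13p + 6
  7p - 3 = -13p + 6  ⇒  20p = 9  ⇒  p = 9/20.

p = 9/20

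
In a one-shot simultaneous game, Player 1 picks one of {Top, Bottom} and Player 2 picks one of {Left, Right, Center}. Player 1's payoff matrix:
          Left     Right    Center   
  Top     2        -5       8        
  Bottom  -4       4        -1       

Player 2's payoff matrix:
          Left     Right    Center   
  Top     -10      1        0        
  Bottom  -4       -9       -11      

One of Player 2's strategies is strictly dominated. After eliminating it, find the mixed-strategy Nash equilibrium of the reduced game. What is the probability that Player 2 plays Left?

q = 3/5

Player 2's strategy Center is strictly dominated by Right: 1 > 0 and -9 > -11. Eliminate Center.
Player 1's indifference between Top and Bottom determines Player 2's mixing probability q:
  Player 1's expected payoff from Top: q·2 + (1−q)·(-5) = 7q - 5
  Player 1's expected payoff from Bottom: q·(-4) + (1−q)·4 = -8q + 4
  7q - 5 = -8q + 4  ⇒  15q = 9  ⇒  q = 3/5.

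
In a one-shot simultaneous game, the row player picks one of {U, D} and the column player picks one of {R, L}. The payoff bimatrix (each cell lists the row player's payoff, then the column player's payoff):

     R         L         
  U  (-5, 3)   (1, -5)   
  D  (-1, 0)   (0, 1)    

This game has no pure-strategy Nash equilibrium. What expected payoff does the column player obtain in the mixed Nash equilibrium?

The column player's indifference between R and L determines the row player's mixing probability p:
  the column player's payoff from R: p·3 + (1−p)·0 = 3p
  the column player's payoff from L: p·(-5) + (1−p)·1 = -6p + 1
  3p = -6p + 1  ⇒  9p = 1  ⇒  p = 1/9.
At equilibrium the column player is indifferent across columns, so the column player's payoff equals the payoff from R: (1/9)·3 + (8/9)·0 = 1/3.

1/3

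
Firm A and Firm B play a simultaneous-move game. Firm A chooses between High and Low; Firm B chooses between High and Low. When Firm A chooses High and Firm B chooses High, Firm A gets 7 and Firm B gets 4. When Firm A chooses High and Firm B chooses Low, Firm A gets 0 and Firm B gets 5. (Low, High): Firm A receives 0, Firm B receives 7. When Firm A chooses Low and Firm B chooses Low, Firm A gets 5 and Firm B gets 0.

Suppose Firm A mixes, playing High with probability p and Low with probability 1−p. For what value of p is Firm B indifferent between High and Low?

p = 7/8

Firm B's indifference between High and Low determines Firm A's mixing probability p:
  Firm B's expected payoff from High: p·4 + (1−p)·7 = -3p + 7
  Firm B's expected payoff from Low: p·5 + (1−p)·0 = 5p
  -3p + 7 = 5p  ⇒  -8p = -7  ⇒  p = 7/8.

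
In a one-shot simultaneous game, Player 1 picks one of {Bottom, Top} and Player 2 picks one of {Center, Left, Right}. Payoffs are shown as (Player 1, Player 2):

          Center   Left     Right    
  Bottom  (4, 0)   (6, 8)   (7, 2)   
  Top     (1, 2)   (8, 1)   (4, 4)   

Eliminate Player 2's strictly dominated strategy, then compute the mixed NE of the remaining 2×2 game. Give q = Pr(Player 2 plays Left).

q = 3/5

Player 2's strategy Center is strictly dominated by Right: 2 > 0 and 4 > 2. Eliminate Center.
Player 1's indifference between Bottom and Top determines Player 2's mixing probability q:
  Player 1's payoff to Bottom: q·6 + (1−q)·7 = -q + 7
  Player 1's payoff to Top: q·8 + (1−q)·4 = 4q + 4
  -q + 7 = 4q + 4  ⇒  -5q = -3  ⇒  q = 3/5.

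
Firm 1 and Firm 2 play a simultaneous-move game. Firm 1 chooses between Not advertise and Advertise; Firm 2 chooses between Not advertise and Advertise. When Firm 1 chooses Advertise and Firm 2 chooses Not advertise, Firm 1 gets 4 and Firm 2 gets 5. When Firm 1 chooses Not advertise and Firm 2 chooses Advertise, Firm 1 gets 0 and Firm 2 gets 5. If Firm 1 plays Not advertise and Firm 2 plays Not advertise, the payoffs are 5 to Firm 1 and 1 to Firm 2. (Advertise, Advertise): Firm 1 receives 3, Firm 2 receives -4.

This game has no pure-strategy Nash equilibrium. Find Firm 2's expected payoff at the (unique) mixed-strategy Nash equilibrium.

29/13

Firm 2's indifference between Not advertise and Advertise determines Firm 1's mixing probability p:
  Firm 2's payoff from Not advertise: p·1 + (1−p)·5 = -4p + 5
  Firm 2's payoff from Advertise: p·5 + (1−p)·(-4) = 9p - 4
  -4p + 5 = 9p - 4  ⇒  -13p = -9  ⇒  p = 9/13.
At equilibrium Firm 2 is indifferent across columns, so Firm 2's payoff equals the payoff from Not advertise: (9/13)·1 + (4/13)·5 = 29/13.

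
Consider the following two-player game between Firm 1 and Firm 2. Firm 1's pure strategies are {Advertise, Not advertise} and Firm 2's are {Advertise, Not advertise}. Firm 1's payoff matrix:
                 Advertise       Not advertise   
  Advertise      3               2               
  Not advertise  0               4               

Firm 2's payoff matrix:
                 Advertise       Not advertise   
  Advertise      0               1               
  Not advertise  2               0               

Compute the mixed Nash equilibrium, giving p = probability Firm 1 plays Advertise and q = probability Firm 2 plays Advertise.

p = 2/3, q = 2/5

Set Firm 2's expected payoff from Advertise equal to that from Not advertise:
  Firm 2's expected payoff from Advertise: p·0 + (1−p)·2 = -2p + 2
  Firm 2's expected payoff from Not advertise: p·1 + (1−p)·0 = p
  -2p + 2 = p  ⇒  -3p = -2  ⇒  p = 2/3.
Firm 2's mix must leave Firm 1 indifferent between Advertise and Not advertise.
  Firm 1's payoff to Advertise: q·3 + (1−q)·2 = q + 2
  Firm 1's payoff to Not advertise: q·0 + (1−q)·4 = -4q + 4
  q + 2 = -4q + 4  ⇒  5q = 2  ⇒  q = 2/5.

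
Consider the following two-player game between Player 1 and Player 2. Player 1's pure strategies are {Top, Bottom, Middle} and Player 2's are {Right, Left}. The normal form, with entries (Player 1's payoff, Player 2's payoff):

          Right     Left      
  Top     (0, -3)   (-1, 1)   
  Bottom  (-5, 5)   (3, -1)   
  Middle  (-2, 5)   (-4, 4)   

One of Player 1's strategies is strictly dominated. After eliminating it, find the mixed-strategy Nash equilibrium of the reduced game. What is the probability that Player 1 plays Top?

p = 3/5

Player 1's strategy Middle is strictly dominated by Top: 0 > -2 and -1 > -4. Eliminate Middle.
Player 1's mix must leave Player 2 indifferent between Right and Left.
  Player 2's payoff to Right: p·(-3) + (1−p)·5 = -8p + 5
  Player 2's payoff to Left: p·1 + (1−p)·(-1) = 2p - 1
  -8p + 5 = 2p - 1  ⇒  -10p = -6  ⇒  p = 3/5.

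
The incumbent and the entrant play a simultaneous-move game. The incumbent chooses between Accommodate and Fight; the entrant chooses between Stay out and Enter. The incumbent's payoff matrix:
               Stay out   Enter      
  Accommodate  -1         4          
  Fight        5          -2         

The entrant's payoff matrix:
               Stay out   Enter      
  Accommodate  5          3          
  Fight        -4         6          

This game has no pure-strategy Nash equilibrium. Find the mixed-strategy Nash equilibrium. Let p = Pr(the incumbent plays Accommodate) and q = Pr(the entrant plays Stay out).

In a mixed equilibrium the entrant is indifferent between Stay out and Enter; this condition fixes p.
  the entrant's expected payoff from Stay out: p·5 + (1−p)·(-4) = 9p - 4
  the entrant's expected payoff from Enter: p·3 + (1−p)·6 = -3p + 6
  9p - 4 = -3p + 6  ⇒  12p = 10  ⇒  p = 5/6.
The incumbent's indifference between Accommodate and Fight determines the entrant's mixing probability q:
  the incumbent's payoff from Accommodate: q·(-1) + (1−q)·4 = -5q + 4
  the incumbent's payoff from Fight: q·5 + (1−q)·(-2) = 7q - 2
  -5q + 4 = 7q - 2  ⇒  -12q = -6  ⇒  q = 1/2.

p = 5/6, q = 1/2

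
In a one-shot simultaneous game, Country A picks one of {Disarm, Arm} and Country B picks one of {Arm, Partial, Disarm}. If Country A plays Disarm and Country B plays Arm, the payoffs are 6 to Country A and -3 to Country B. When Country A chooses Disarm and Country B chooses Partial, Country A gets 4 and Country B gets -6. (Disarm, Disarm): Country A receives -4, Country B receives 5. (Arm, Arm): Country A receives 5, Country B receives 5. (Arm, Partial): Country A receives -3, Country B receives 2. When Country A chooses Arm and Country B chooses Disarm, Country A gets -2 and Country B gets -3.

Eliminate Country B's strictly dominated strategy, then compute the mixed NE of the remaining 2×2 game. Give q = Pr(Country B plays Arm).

Country B's strategy Partial is strictly dominated by Arm: -3 > -6 and 5 > 2. Eliminate Partial.
Country B's mix must leave Country A indifferent between Disarm and Arm.
  Country A's expected payoff from Disarm: q·6 + (1−q)·(-4) = 10q - 4
  Country A's expected payoff from Arm: q·5 + (1−q)·(-2) = 7q - 2
  10q - 4 = 7q - 2  ⇒  3q = 2  ⇒  q = 2/3.

q = 2/3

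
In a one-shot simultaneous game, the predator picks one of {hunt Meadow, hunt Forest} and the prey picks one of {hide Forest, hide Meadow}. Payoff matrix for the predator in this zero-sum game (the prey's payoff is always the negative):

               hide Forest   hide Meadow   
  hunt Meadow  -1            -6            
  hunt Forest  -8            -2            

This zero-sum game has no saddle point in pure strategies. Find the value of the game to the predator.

v = -46/11

Set the predator's expected payoff from hunt Meadow equal to that from hunt Forest:
  the predator's payoff to hunt Meadow: q·(-1) + (1−q)·(-6) = 5q - 6
  the predator's payoff to hunt Forest: q·(-8) + (1−q)·(-2) = -6q - 2
  5q - 6 = -6q - 2  ⇒  11q = 4  ⇒  q = 4/11.
The value is the predator's expected payoff against this mix (using hunt Meadow): (4/11)·(-1) + (7/11)·(-6) = -46/11.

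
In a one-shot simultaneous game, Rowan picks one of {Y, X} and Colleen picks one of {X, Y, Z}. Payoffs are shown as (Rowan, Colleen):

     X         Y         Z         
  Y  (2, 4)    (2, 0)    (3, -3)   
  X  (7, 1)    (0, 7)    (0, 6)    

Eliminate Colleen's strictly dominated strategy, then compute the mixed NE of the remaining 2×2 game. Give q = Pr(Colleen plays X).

Colleen's strategy Z is strictly dominated by Y: 0 > -3 and 7 > 6. Eliminate Z.
For Rowan to be willing to mix, Rowan must be indifferent between Y and X, which pins down Colleen's mix.
  Rowan's expected payoff from Y: q·2 + (1−q)·2 = 2
  Rowan's expected payoff from X: q·7 + (1−q)·0 = 7q
  2 = 7q  ⇒  -7q = -2  ⇒  q = 2/7.

q = 2/7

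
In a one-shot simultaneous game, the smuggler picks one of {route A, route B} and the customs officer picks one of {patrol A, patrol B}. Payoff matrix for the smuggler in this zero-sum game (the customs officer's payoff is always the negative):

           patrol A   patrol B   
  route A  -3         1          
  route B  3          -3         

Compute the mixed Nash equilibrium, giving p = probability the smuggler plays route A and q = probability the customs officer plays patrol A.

p = 3/5, q = 2/5

For the customs officer to be willing to mix, the customs officer must be indifferent between patrol A and patrol B, which pins down the smuggler's mix.
  the customs officer's expected payoff from patrol A: p·3 + (1−p)·(-3) = 6p - 3
  the customs officer's expected payoff from patrol B: p·(-1) + (1−p)·3 = -4p + 3
  6p - 3 = -4p + 3  ⇒  10p = 6  ⇒  p = 3/5.
Set the smuggler's expected payoff from route A equal to that from route B:
  the smuggler's expected payoff from route A: q·(-3) + (1−q)·1 = -4q + 1
  the smuggler's expected payoff from route B: q·3 + (1−q)·(-3) = 6q - 3
  -4q + 1 = 6q - 3  ⇒  -10q = -4  ⇒  q = 2/5.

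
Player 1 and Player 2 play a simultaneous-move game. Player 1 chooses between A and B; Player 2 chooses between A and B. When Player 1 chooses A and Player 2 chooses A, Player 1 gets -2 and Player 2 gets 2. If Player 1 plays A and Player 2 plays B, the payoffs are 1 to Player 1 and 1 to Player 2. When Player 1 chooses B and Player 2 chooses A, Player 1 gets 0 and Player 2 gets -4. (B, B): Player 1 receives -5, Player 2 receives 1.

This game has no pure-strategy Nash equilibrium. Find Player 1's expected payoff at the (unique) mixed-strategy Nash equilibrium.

Set Player 1's expected payoff from A equal to that from B:
  Player 1's expected payoff from A: q·(-2) + (1−q)·1 = -3q + 1
  Player 1's expected payoff from B: q·0 + (1−q)·(-5) = 5q - 5
  -3q + 1 = 5q - 5  ⇒  -8q = -6  ⇒  q = 3/4.
At equilibrium Player 1 is indifferent across rows, so Player 1's payoff equals the payoff from A: (3/4)·(-2) + (1/4)·1 = -5/4.

-5/4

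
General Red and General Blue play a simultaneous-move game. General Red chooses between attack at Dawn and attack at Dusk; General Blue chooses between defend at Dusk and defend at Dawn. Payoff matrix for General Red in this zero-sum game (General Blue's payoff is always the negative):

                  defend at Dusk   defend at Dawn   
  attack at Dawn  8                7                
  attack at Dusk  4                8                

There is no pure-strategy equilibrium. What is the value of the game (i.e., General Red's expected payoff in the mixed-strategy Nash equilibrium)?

General Red's indifference between attack at Dawn and attack at Dusk determines General Blue's mixing probability q:
  General Red's payoff to attack at Dawn: q·8 + (1−q)·7 = q + 7
  General Red's payoff to attack at Dusk: q·4 + (1−q)·8 = -4q + 8
  q + 7 = -4q + 8  ⇒  5q = 1  ⇒  q = 1/5.
The value is General Red's expected payoff against this mix (using attack at Dawn): (1/5)·8 + (4/5)·7 = 36/5.

v = 36/5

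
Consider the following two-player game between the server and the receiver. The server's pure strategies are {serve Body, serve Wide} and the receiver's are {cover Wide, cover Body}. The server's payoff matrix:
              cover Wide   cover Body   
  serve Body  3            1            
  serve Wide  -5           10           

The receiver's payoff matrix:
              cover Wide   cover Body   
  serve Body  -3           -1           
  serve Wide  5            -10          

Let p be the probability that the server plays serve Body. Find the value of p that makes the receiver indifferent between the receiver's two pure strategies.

p = 15/17

In a mixed equilibrium the receiver is indifferent between cover Wide and cover Body; this condition fixes p.
  the receiver's payoff from cover Wide: p·(-3) + (1−p)·5 = -8p + 5
  the receiver's payoff from cover Body: p·(-1) + (1−p)·(-10) = 9p - 10
  -8p + 5 = 9p - 10  ⇒  -17p = -15  ⇒  p = 15/17.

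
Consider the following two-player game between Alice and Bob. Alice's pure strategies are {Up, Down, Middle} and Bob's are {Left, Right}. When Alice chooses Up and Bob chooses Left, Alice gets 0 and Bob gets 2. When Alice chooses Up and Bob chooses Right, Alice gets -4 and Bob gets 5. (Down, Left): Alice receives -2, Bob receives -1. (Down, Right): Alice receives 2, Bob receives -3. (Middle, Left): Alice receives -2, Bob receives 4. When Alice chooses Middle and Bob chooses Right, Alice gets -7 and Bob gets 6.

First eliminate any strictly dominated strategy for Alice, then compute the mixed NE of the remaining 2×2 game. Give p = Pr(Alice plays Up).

p = 2/5

Alice's strategy Middle is strictly dominated by Up: 0 > -2 and -4 > -7. Eliminate Middle.
In a mixed equilibrium Bob is indifferent between Left and Right; this condition fixes p.
  Bob's expected payoff from Left: p·2 + (1−p)·(-1) = 3p - 1
  Bob's expected payoff from Right: p·5 + (1−p)·(-3) = 8p - 3
  3p - 1 = 8p - 3  ⇒  -5p = -2  ⇒  p = 2/5.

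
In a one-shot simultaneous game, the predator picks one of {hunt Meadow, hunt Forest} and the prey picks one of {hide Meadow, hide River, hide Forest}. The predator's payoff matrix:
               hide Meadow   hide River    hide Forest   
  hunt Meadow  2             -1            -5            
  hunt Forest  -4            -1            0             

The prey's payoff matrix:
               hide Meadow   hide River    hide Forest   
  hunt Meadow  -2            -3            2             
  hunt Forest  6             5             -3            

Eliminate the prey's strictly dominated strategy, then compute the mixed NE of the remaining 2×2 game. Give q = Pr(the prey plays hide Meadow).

q = 5/11

The prey's strategy hide River is strictly dominated by hide Meadow: -2 > -3 and 6 > 5. Eliminate hide River.
In a mixed equilibrium the predator is indifferent between hunt Meadow and hunt Forest; this condition fixes q.
  the predator's payoff to hunt Meadow: q·2 + (1−q)·(-5) = 7q - 5
  the predator's payoff to hunt Forest: q·(-4) + (1−q)·0 = -4q
  7q - 5 = -4q  ⇒  11q = 5  ⇒  q = 5/11.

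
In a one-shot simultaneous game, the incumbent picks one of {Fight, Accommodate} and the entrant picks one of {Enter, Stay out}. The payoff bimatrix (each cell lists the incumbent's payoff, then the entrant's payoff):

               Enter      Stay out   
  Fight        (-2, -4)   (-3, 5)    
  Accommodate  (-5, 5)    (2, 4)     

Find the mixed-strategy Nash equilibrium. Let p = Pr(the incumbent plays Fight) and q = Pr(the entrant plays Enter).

For the entrant to be willing to mix, the entrant must be indifferent between Enter and Stay out, which pins down the incumbent's mix.
  the entrant's expected payoff from Enter: p·(-4) + (1−p)·5 = -9p + 5
  the entrant's expected payoff from Stay out: p·5 + (1−p)·4 = p + 4
  -9p + 5 = p + 4  ⇒  -10p = -1  ⇒  p = 1/10.
The incumbent's indifference between Fight and Accommodate determines the entrant's mixing probability q:
  the incumbent's payoff from Fight: q·(-2) + (1−q)·(-3) = q - 3
  the incumbent's payoff from Accommodate: q·(-5) + (1−q)·2 = -7q + 2
  q - 3 = -7q + 2  ⇒  8q = 5  ⇒  q = 5/8.

p = 1/10, q = 5/8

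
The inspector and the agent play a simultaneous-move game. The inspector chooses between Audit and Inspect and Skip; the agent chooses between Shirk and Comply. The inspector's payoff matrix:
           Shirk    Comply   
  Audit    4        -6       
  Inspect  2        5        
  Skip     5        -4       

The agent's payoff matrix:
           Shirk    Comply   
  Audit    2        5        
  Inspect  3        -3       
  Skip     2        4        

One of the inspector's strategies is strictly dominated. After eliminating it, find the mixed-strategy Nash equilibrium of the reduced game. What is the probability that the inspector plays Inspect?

The inspector's strategy Audit is strictly dominated by Skip: 5 > 4 and -4 > -6. Eliminate Audit.
Set the agent's expected payoff from Shirk equal to that from Comply:
  the agent's expected payoff from Shirk: p·3 + (1−p)·2 = p + 2
  the agent's expected payoff from Comply: p·(-3) + (1−p)·4 = -7p + 4
  p + 2 = -7p + 4  ⇒  8p = 2  ⇒  p = 1/4.

p = 1/4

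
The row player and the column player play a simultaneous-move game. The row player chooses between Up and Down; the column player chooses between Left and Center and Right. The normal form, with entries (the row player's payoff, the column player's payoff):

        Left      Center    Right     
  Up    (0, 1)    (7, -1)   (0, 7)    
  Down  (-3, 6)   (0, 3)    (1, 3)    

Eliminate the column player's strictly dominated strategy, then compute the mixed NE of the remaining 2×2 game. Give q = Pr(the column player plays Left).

q = 1/4

The column player's strategy Center is strictly dominated by Left: 1 > -1 and 6 > 3. Eliminate Center.
The row player's indifference between Up and Down determines the column player's mixing probability q:
  the row player's payoff to Up: q·0 + (1−q)·0 = 0
  the row player's payoff to Down: q·(-3) + (1−q)·1 = -4q + 1
  0 = -4q + 1  ⇒  4q = 1  ⇒  q = 1/4.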